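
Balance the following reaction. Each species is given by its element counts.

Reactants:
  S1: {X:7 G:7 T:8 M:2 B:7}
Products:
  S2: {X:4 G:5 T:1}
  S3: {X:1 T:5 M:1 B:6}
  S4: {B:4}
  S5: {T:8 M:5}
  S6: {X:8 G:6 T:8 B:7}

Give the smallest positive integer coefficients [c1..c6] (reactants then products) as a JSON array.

X: 3·7 = 21 | 3·4+1·1+2·0+1·0+1·8 = 21
G: 3·7 = 21 | 3·5+1·0+2·0+1·0+1·6 = 21
T: 3·8 = 24 | 3·1+1·5+2·0+1·8+1·8 = 24
M: 3·2 = 6 | 3·0+1·1+2·0+1·5+1·0 = 6
B: 3·7 = 21 | 3·0+1·6+2·4+1·0+1·7 = 21
gcd(3,3,1,2,1,1) = 1

Coefficients: [3, 3, 1, 2, 1, 1]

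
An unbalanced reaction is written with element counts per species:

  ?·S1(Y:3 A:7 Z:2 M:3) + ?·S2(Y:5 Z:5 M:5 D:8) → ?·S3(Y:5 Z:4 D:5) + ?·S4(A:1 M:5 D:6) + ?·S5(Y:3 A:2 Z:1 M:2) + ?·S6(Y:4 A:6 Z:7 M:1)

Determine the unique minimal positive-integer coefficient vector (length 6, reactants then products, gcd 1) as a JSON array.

Coefficients: [5, 5, 2, 5, 6, 3]

Y: 5·3+5·5 = 40 | 2·5+5·0+6·3+3·4 = 40
A: 5·7+5·0 = 35 | 2·0+5·1+6·2+3·6 = 35
Z: 5·2+5·5 = 35 | 2·4+5·0+6·1+3·7 = 35
M: 5·3+5·5 = 40 | 2·0+5·5+6·2+3·1 = 40
D: 5·0+5·8 = 40 | 2·5+5·6+6·0+3·0 = 40
gcd(5,5,2,5,6,3) = 1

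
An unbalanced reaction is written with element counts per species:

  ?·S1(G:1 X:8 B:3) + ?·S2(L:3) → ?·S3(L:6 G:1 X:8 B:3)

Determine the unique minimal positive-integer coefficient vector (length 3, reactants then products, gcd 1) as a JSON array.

L: 1·0+2·3 = 6 | 1·6 = 6
G: 1·1+2·0 = 1 | 1·1 = 1
X: 1·8+2·0 = 8 | 1·8 = 8
B: 1·3+2·0 = 3 | 1·3 = 3
gcd(1,2,1) = 1

Coefficients: [1, 2, 1]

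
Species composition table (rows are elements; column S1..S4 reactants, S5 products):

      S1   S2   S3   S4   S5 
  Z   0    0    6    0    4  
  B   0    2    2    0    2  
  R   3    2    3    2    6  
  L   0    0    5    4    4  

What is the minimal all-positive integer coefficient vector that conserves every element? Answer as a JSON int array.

Z: 6·0+2·0+4·6+1·0 = 24 | 6·4 = 24
B: 6·0+2·2+4·2+1·0 = 12 | 6·2 = 12
R: 6·3+2·2+4·3+1·2 = 36 | 6·6 = 36
L: 6·0+2·0+4·5+1·4 = 24 | 6·4 = 24
gcd(6,2,4,1,6) = 1

Coefficients: [6, 2, 4, 1, 6]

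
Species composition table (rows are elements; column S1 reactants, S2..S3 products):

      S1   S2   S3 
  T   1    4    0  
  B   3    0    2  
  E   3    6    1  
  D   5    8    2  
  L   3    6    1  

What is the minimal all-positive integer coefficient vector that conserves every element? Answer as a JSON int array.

Coefficients: [4, 1, 6]

T: 4·1 = 4 | 1·4+6·0 = 4
B: 4·3 = 12 | 1·0+6·2 = 12
E: 4·3 = 12 | 1·6+6·1 = 12
D: 4·5 = 20 | 1·8+6·2 = 20
L: 4·3 = 12 | 1·6+6·1 = 12
gcd(4,1,6) = 1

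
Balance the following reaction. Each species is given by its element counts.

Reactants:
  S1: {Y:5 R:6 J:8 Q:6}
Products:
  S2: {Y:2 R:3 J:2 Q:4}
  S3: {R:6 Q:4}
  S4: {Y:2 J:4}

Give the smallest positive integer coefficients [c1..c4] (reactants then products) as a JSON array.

Y: 2·5 = 10 | 2·2+1·0+3·2 = 10
R: 2·6 = 12 | 2·3+1·6+3·0 = 12
J: 2·8 = 16 | 2·2+1·0+3·4 = 16
Q: 2·6 = 12 | 2·4+1·4+3·0 = 12
gcd(2,2,1,3) = 1

Coefficients: [2, 2, 1, 3]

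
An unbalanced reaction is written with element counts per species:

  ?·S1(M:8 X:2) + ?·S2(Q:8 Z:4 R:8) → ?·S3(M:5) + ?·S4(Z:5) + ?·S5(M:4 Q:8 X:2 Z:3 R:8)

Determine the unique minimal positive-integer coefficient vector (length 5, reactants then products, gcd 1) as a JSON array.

M: 5·8+5·0 = 40 | 4·5+1·0+5·4 = 40
Q: 5·0+5·8 = 40 | 4·0+1·0+5·8 = 40
X: 5·2+5·0 = 10 | 4·0+1·0+5·2 = 10
Z: 5·0+5·4 = 20 | 4·0+1·5+5·3 = 20
R: 5·0+5·8 = 40 | 4·0+1·0+5·8 = 40
gcd(5,5,4,1,5) = 1

Coefficients: [5, 5, 4, 1, 5]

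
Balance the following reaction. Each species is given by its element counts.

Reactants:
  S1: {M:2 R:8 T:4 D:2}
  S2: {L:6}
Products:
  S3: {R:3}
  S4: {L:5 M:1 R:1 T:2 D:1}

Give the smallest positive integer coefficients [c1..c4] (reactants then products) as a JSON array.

Coefficients: [3, 5, 6, 6]

L: 3·0+5·6 = 30 | 6·0+6·5 = 30
M: 3·2+5·0 = 6 | 6·0+6·1 = 6
R: 3·8+5·0 = 24 | 6·3+6·1 = 24
T: 3·4+5·0 = 12 | 6·0+6·2 = 12
D: 3·2+5·0 = 6 | 6·0+6·1 = 6
gcd(3,5,6,6) = 1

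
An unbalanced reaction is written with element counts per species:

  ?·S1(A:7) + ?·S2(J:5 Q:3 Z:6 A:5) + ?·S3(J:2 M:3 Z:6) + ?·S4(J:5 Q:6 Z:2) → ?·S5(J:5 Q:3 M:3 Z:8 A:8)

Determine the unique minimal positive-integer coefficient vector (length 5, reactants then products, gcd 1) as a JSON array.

Coefficients: [5, 1, 5, 2, 5]

J: 5·0+1·5+5·2+2·5 = 25 | 5·5 = 25
Q: 5·0+1·3+5·0+2·6 = 15 | 5·3 = 15
M: 5·0+1·0+5·3+2·0 = 15 | 5·3 = 15
Z: 5·0+1·6+5·6+2·2 = 40 | 5·8 = 40
A: 5·7+1·5+5·0+2·0 = 40 | 5·8 = 40
gcd(5,1,5,2,5) = 1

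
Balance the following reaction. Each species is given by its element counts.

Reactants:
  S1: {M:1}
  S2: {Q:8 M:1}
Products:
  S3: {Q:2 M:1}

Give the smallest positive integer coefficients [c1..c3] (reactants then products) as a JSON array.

Coefficients: [3, 1, 4]

Q: 3·0+1·8 = 8 | 4·2 = 8
M: 3·1+1·1 = 4 | 4·1 = 4
gcd(3,1,4) = 1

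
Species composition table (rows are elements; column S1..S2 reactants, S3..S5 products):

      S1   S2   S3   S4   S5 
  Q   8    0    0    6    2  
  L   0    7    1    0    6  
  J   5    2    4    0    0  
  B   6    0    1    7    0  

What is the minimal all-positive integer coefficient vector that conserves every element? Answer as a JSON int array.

Q: 2·8+5·0 = 16 | 5·0+1·6+5·2 = 16
L: 2·0+5·7 = 35 | 5·1+1·0+5·6 = 35
J: 2·5+5·2 = 20 | 5·4+1·0+5·0 = 20
B: 2·6+5·0 = 12 | 5·1+1·7+5·0 = 12
gcd(2,5,5,1,5) = 1

Coefficients: [2, 5, 5, 1, 5]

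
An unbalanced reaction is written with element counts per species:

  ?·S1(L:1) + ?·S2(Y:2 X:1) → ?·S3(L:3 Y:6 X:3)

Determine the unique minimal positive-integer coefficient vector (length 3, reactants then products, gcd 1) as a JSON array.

L: 3·1+3·0 = 3 | 1·3 = 3
Y: 3·0+3·2 = 6 | 1·6 = 6
X: 3·0+3·1 = 3 | 1·3 = 3
gcd(3,3,1) = 1

Coefficients: [3, 3, 1]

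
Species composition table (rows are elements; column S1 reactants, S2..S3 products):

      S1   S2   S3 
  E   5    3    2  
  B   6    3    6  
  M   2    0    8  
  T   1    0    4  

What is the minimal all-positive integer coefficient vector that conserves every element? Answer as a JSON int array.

Coefficients: [4, 6, 1]

E: 4·5 = 20 | 6·3+1·2 = 20
B: 4·6 = 24 | 6·3+1·6 = 24
M: 4·2 = 8 | 6·0+1·8 = 8
T: 4·1 = 4 | 6·0+1·4 = 4
gcd(4,6,1) = 1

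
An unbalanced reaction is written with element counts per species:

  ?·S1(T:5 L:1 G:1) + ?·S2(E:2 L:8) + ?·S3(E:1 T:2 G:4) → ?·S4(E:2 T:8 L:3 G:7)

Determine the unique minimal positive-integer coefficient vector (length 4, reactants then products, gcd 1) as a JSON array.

E: 4·0+1·2+6·1 = 8 | 4·2 = 8
T: 4·5+1·0+6·2 = 32 | 4·8 = 32
L: 4·1+1·8+6·0 = 12 | 4·3 = 12
G: 4·1+1·0+6·4 = 28 | 4·7 = 28
gcd(4,1,6,4) = 1

Coefficients: [4, 1, 6, 4]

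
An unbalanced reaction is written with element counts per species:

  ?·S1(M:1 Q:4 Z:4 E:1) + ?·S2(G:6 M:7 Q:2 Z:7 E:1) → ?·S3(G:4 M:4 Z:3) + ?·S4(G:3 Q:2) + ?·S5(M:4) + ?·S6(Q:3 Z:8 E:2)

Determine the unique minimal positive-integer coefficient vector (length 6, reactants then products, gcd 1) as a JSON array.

Coefficients: [2, 6, 6, 4, 5, 4]

G: 2·0+6·6 = 36 | 6·4+4·3+5·0+4·0 = 36
M: 2·1+6·7 = 44 | 6·4+4·0+5·4+4·0 = 44
Q: 2·4+6·2 = 20 | 6·0+4·2+5·0+4·3 = 20
Z: 2·4+6·7 = 50 | 6·3+4·0+5·0+4·8 = 50
E: 2·1+6·1 = 8 | 6·0+4·0+5·0+4·2 = 8
gcd(2,6,6,4,5,4) = 1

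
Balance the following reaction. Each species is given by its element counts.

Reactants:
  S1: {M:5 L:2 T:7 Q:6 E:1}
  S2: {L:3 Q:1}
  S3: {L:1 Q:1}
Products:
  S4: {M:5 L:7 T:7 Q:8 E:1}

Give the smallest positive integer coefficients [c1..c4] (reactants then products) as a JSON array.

M: 2·5+3·0+1·0 = 10 | 2·5 = 10
L: 2·2+3·3+1·1 = 14 | 2·7 = 14
T: 2·7+3·0+1·0 = 14 | 2·7 = 14
Q: 2·6+3·1+1·1 = 16 | 2·8 = 16
E: 2·1+3·0+1·0 = 2 | 2·1 = 2
gcd(2,3,1,2) = 1

Coefficients: [2, 3, 1, 2]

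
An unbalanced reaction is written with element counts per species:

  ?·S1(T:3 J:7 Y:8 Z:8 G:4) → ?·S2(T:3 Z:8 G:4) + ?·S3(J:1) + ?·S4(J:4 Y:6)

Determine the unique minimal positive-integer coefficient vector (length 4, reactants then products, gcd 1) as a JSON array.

T: 3·3 = 9 | 3·3+5·0+4·0 = 9
J: 3·7 = 21 | 3·0+5·1+4·4 = 21
Y: 3·8 = 24 | 3·0+5·0+4·6 = 24
Z: 3·8 = 24 | 3·8+5·0+4·0 = 24
G: 3·4 = 12 | 3·4+5·0+4·0 = 12
gcd(3,3,5,4) = 1

Coefficients: [3, 3, 5, 4]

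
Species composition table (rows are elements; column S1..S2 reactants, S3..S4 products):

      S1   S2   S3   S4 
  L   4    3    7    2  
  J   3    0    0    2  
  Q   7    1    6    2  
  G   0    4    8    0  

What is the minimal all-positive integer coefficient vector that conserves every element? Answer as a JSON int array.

Coefficients: [2, 4, 2, 3]

L: 2·4+4·3 = 20 | 2·7+3·2 = 20
J: 2·3+4·0 = 6 | 2·0+3·2 = 6
Q: 2·7+4·1 = 18 | 2·6+3·2 = 18
G: 2·0+4·4 = 16 | 2·8+3·0 = 16
gcd(2,4,2,3) = 1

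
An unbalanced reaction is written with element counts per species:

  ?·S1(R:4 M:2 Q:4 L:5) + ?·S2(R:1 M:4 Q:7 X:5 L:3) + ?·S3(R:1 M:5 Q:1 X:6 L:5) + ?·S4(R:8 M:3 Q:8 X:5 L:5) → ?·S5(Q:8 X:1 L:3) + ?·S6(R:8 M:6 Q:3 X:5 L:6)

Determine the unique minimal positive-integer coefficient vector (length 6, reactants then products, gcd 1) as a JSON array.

R: 5·4+3·1+1·1+3·8 = 48 | 6·0+6·8 = 48
M: 5·2+3·4+1·5+3·3 = 36 | 6·0+6·6 = 36
Q: 5·4+3·7+1·1+3·8 = 66 | 6·8+6·3 = 66
X: 5·0+3·5+1·6+3·5 = 36 | 6·1+6·5 = 36
L: 5·5+3·3+1·5+3·5 = 54 | 6·3+6·6 = 54
gcd(5,3,1,3,6,6) = 1

Coefficients: [5, 3, 1, 3, 6, 6]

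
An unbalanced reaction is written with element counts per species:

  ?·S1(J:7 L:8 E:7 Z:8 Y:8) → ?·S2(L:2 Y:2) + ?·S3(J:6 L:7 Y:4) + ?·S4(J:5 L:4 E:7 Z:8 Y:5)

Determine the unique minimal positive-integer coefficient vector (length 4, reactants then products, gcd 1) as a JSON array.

Coefficients: [6, 5, 2, 6]

J: 6·7 = 42 | 5·0+2·6+6·5 = 42
L: 6·8 = 48 | 5·2+2·7+6·4 = 48
E: 6·7 = 42 | 5·0+2·0+6·7 = 42
Z: 6·8 = 48 | 5·0+2·0+6·8 = 48
Y: 6·8 = 48 | 5·2+2·4+6·5 = 48
gcd(6,5,2,6) = 1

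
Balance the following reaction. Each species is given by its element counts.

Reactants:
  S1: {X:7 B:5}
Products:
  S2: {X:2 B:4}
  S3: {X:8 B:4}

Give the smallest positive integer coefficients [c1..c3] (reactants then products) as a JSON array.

Coefficients: [4, 2, 3]

X: 4·7 = 28 | 2·2+3·8 = 28
B: 4·5 = 20 | 2·4+3·4 = 20
gcd(4,2,3) = 1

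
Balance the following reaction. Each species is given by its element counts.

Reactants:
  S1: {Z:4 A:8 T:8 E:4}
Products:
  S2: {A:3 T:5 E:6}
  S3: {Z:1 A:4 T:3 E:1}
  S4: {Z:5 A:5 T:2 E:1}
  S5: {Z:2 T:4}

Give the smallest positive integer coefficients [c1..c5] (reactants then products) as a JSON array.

Coefficients: [5, 2, 6, 2, 2]

Z: 5·4 = 20 | 2·0+6·1+2·5+2·2 = 20
A: 5·8 = 40 | 2·3+6·4+2·5+2·0 = 40
T: 5·8 = 40 | 2·5+6·3+2·2+2·4 = 40
E: 5·4 = 20 | 2·6+6·1+2·1+2·0 = 20
gcd(5,2,6,2,2) = 1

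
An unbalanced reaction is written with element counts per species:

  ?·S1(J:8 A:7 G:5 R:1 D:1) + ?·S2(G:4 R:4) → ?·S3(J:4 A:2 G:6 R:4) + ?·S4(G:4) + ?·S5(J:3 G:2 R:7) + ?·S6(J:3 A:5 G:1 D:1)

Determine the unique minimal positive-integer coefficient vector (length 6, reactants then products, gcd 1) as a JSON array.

J: 3·8+4·0 = 24 | 3·4+2·0+1·3+3·3 = 24
A: 3·7+4·0 = 21 | 3·2+2·0+1·0+3·5 = 21
G: 3·5+4·4 = 31 | 3·6+2·4+1·2+3·1 = 31
R: 3·1+4·4 = 19 | 3·4+2·0+1·7+3·0 = 19
D: 3·1+4·0 = 3 | 3·0+2·0+1·0+3·1 = 3
gcd(3,4,3,2,1,3) = 1

Coefficients: [3, 4, 3, 2, 1, 3]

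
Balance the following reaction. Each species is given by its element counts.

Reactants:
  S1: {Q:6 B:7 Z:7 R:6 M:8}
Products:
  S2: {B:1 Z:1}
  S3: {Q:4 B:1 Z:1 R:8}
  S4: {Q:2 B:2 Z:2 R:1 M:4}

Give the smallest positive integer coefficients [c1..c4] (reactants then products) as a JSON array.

Coefficients: [2, 5, 1, 4]

Q: 2·6 = 12 | 5·0+1·4+4·2 = 12
B: 2·7 = 14 | 5·1+1·1+4·2 = 14
Z: 2·7 = 14 | 5·1+1·1+4·2 = 14
R: 2·6 = 12 | 5·0+1·8+4·1 = 12
M: 2·8 = 16 | 5·0+1·0+4·4 = 16
gcd(2,5,1,4) = 1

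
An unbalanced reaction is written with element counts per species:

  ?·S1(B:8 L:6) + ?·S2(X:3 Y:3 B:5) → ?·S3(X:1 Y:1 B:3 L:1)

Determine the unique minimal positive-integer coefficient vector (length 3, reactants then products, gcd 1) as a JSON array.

X: 1·0+2·3 = 6 | 6·1 = 6
Y: 1·0+2·3 = 6 | 6·1 = 6
B: 1·8+2·5 = 18 | 6·3 = 18
L: 1·6+2·0 = 6 | 6·1 = 6
gcd(1,2,6) = 1

Coefficients: [1, 2, 6]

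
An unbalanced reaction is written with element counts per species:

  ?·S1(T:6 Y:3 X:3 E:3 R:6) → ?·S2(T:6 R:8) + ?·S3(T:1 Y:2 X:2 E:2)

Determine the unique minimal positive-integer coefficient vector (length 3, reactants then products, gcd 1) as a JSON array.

Coefficients: [4, 3, 6]

T: 4·6 = 24 | 3·6+6·1 = 24
Y: 4·3 = 12 | 3·0+6·2 = 12
X: 4·3 = 12 | 3·0+6·2 = 12
E: 4·3 = 12 | 3·0+6·2 = 12
R: 4·6 = 24 | 3·8+6·0 = 24
gcd(4,3,6) = 1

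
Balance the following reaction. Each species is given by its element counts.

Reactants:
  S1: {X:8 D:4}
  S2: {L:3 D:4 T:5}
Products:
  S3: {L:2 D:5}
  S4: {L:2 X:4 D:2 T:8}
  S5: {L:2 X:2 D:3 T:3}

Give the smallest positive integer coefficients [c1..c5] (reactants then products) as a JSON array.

L: 2·0+6·3 = 18 | 4·2+3·2+2·2 = 18
X: 2·8+6·0 = 16 | 4·0+3·4+2·2 = 16
D: 2·4+6·4 = 32 | 4·5+3·2+2·3 = 32
T: 2·0+6·5 = 30 | 4·0+3·8+2·3 = 30
gcd(2,6,4,3,2) = 1

Coefficients: [2, 6, 4, 3, 2]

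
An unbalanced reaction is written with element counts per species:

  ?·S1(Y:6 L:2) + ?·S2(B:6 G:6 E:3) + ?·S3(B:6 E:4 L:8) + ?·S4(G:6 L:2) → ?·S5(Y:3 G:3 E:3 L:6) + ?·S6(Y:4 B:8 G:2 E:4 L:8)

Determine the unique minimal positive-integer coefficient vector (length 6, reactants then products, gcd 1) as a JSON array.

Y: 5·6+2·0+6·0+1·0 = 30 | 2·3+6·4 = 30
B: 5·0+2·6+6·6+1·0 = 48 | 2·0+6·8 = 48
G: 5·0+2·6+6·0+1·6 = 18 | 2·3+6·2 = 18
E: 5·0+2·3+6·4+1·0 = 30 | 2·3+6·4 = 30
L: 5·2+2·0+6·8+1·2 = 60 | 2·6+6·8 = 60
gcd(5,2,6,1,2,6) = 1

Coefficients: [5, 2, 6, 1, 2, 6]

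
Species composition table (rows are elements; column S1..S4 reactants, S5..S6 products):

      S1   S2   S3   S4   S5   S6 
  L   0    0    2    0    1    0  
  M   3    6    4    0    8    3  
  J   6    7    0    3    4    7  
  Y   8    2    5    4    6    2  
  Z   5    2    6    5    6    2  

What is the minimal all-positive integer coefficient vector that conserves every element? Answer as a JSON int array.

L: 1·0+6·0+2·2+1·0 = 4 | 4·1+5·0 = 4
M: 1·3+6·6+2·4+1·0 = 47 | 4·8+5·3 = 47
J: 1·6+6·7+2·0+1·3 = 51 | 4·4+5·7 = 51
Y: 1·8+6·2+2·5+1·4 = 34 | 4·6+5·2 = 34
Z: 1·5+6·2+2·6+1·5 = 34 | 4·6+5·2 = 34
gcd(1,6,2,1,4,5) = 1

Coefficients: [1, 6, 2, 1, 4, 5]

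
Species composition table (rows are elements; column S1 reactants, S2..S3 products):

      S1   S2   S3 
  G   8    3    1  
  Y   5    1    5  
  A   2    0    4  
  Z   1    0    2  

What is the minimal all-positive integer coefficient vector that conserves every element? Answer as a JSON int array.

Coefficients: [2, 5, 1]

G: 2·8 = 16 | 5·3+1·1 = 16
Y: 2·5 = 10 | 5·1+1·5 = 10
A: 2·2 = 4 | 5·0+1·4 = 4
Z: 2·1 = 2 | 5·0+1·2 = 2
gcd(2,5,1) = 1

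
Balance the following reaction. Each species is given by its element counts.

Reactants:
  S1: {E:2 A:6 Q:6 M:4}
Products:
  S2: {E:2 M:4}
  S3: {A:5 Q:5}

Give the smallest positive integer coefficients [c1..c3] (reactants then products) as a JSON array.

E: 5·2 = 10 | 5·2+6·0 = 10
A: 5·6 = 30 | 5·0+6·5 = 30
Q: 5·6 = 30 | 5·0+6·5 = 30
M: 5·4 = 20 | 5·4+6·0 = 20
gcd(5,5,6) = 1

Coefficients: [5, 5, 6]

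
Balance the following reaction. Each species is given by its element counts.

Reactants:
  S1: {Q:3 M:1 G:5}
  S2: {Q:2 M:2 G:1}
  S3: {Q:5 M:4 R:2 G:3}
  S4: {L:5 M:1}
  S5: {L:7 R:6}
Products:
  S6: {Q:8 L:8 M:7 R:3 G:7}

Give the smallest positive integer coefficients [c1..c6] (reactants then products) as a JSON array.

Coefficients: [3, 4, 3, 5, 1, 4]

Q: 3·3+4·2+3·5+5·0+1·0 = 32 | 4·8 = 32
L: 3·0+4·0+3·0+5·5+1·7 = 32 | 4·8 = 32
M: 3·1+4·2+3·4+5·1+1·0 = 28 | 4·7 = 28
R: 3·0+4·0+3·2+5·0+1·6 = 12 | 4·3 = 12
G: 3·5+4·1+3·3+5·0+1·0 = 28 | 4·7 = 28
gcd(3,4,3,5,1,4) = 1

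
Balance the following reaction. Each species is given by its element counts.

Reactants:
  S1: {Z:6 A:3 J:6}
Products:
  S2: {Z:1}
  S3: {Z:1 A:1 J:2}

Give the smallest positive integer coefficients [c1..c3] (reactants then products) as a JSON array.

Coefficients: [1, 3, 3]

Z: 1·6 = 6 | 3·1+3·1 = 6
A: 1·3 = 3 | 3·0+3·1 = 3
J: 1·6 = 6 | 3·0+3·2 = 6
gcd(1,3,3) = 1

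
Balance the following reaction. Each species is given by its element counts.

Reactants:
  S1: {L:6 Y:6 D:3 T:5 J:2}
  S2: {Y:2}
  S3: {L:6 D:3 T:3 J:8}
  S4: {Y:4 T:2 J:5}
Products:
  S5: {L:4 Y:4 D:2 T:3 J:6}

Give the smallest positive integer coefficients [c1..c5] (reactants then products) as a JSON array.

L: 1·6+5·0+3·6+2·0 = 24 | 6·4 = 24
Y: 1·6+5·2+3·0+2·4 = 24 | 6·4 = 24
D: 1·3+5·0+3·3+2·0 = 12 | 6·2 = 12
T: 1·5+5·0+3·3+2·2 = 18 | 6·3 = 18
J: 1·2+5·0+3·8+2·5 = 36 | 6·6 = 36
gcd(1,5,3,2,6) = 1

Coefficients: [1, 5, 3, 2, 6]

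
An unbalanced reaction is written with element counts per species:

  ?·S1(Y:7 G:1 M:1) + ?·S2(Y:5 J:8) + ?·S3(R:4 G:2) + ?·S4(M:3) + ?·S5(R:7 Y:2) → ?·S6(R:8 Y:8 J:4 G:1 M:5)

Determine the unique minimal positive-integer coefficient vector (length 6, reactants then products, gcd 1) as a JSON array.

R: 2·0+2·0+1·4+6·0+4·7 = 32 | 4·8 = 32
Y: 2·7+2·5+1·0+6·0+4·2 = 32 | 4·8 = 32
J: 2·0+2·8+1·0+6·0+4·0 = 16 | 4·4 = 16
G: 2·1+2·0+1·2+6·0+4·0 = 4 | 4·1 = 4
M: 2·1+2·0+1·0+6·3+4·0 = 20 | 4·5 = 20
gcd(2,2,1,6,4,4) = 1

Coefficients: [2, 2, 1, 6, 4, 4]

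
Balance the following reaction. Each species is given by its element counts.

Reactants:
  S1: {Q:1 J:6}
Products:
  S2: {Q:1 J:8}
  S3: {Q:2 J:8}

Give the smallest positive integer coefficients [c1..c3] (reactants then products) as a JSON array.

Q: 4·1 = 4 | 2·1+1·2 = 4
J: 4·6 = 24 | 2·8+1·8 = 24
gcd(4,2,1) = 1

Coefficients: [4, 2, 1]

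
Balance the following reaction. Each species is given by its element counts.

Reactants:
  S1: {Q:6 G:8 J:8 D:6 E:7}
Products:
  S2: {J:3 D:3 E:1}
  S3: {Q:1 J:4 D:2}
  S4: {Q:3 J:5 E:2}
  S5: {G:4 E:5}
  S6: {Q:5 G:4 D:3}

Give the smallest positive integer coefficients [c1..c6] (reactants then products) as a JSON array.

Q: 4·6 = 24 | 1·0+6·1+1·3+5·0+3·5 = 24
G: 4·8 = 32 | 1·0+6·0+1·0+5·4+3·4 = 32
J: 4·8 = 32 | 1·3+6·4+1·5+5·0+3·0 = 32
D: 4·6 = 24 | 1·3+6·2+1·0+5·0+3·3 = 24
E: 4·7 = 28 | 1·1+6·0+1·2+5·5+3·0 = 28
gcd(4,1,6,1,5,3) = 1

Coefficients: [4, 1, 6, 1, 5, 3]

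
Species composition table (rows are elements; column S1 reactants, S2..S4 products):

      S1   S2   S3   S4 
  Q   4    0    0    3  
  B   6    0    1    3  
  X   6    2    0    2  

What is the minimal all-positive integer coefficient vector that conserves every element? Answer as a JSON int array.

Q: 3·4 = 12 | 5·0+6·0+4·3 = 12
B: 3·6 = 18 | 5·0+6·1+4·3 = 18
X: 3·6 = 18 | 5·2+6·0+4·2 = 18
gcd(3,5,6,4) = 1

Coefficients: [3, 5, 6, 4]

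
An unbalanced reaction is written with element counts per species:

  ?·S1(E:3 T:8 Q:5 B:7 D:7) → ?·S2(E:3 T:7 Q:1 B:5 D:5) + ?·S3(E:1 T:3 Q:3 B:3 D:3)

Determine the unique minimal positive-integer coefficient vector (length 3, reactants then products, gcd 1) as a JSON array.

Coefficients: [2, 1, 3]

E: 2·3 = 6 | 1·3+3·1 = 6
T: 2·8 = 16 | 1·7+3·3 = 16
Q: 2·5 = 10 | 1·1+3·3 = 10
B: 2·7 = 14 | 1·5+3·3 = 14
D: 2·7 = 14 | 1·5+3·3 = 14
gcd(2,1,3) = 1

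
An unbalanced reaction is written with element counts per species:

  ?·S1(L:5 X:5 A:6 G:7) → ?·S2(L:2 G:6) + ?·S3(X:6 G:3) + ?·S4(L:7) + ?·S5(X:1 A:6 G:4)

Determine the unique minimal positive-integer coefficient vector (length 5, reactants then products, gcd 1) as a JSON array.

L: 6·5 = 30 | 1·2+4·0+4·7+6·0 = 30
X: 6·5 = 30 | 1·0+4·6+4·0+6·1 = 30
A: 6·6 = 36 | 1·0+4·0+4·0+6·6 = 36
G: 6·7 = 42 | 1·6+4·3+4·0+6·4 = 42
gcd(6,1,4,4,6) = 1

Coefficients: [6, 1, 4, 4, 6]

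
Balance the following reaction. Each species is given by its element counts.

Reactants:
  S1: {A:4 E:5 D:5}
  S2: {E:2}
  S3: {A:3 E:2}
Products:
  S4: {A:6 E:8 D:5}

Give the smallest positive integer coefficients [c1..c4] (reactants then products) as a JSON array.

Coefficients: [6, 5, 4, 6]

A: 6·4+5·0+4·3 = 36 | 6·6 = 36
E: 6·5+5·2+4·2 = 48 | 6·8 = 48
D: 6·5+5·0+4·0 = 30 | 6·5 = 30
gcd(6,5,4,6) = 1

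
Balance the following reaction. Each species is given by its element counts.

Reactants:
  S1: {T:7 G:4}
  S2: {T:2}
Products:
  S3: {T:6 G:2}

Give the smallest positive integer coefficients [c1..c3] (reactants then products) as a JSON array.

Coefficients: [2, 5, 4]

T: 2·7+5·2 = 24 | 4·6 = 24
G: 2·4+5·0 = 8 | 4·2 = 8
gcd(2,5,4) = 1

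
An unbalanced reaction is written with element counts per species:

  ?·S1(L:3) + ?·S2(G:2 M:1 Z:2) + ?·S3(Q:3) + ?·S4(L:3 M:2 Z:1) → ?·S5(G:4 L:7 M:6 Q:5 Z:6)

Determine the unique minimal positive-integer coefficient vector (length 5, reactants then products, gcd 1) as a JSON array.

G: 1·0+6·2+5·0+6·0 = 12 | 3·4 = 12
L: 1·3+6·0+5·0+6·3 = 21 | 3·7 = 21
M: 1·0+6·1+5·0+6·2 = 18 | 3·6 = 18
Q: 1·0+6·0+5·3+6·0 = 15 | 3·5 = 15
Z: 1·0+6·2+5·0+6·1 = 18 | 3·6 = 18
gcd(1,6,5,6,3) = 1

Coefficients: [1, 6, 5, 6, 3]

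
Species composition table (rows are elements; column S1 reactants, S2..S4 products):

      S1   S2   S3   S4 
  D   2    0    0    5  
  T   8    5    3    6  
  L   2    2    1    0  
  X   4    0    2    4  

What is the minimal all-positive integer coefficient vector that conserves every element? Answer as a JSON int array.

D: 5·2 = 10 | 2·0+6·0+2·5 = 10
T: 5·8 = 40 | 2·5+6·3+2·6 = 40
L: 5·2 = 10 | 2·2+6·1+2·0 = 10
X: 5·4 = 20 | 2·0+6·2+2·4 = 20
gcd(5,2,6,2) = 1

Coefficients: [5, 2, 6, 2]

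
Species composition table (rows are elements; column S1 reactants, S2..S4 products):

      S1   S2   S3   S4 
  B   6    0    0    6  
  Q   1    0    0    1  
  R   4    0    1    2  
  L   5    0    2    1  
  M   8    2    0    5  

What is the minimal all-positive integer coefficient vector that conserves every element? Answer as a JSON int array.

Coefficients: [2, 3, 4, 2]

B: 2·6 = 12 | 3·0+4·0+2·6 = 12
Q: 2·1 = 2 | 3·0+4·0+2·1 = 2
R: 2·4 = 8 | 3·0+4·1+2·2 = 8
L: 2·5 = 10 | 3·0+4·2+2·1 = 10
M: 2·8 = 16 | 3·2+4·0+2·5 = 16
gcd(2,3,4,2) = 1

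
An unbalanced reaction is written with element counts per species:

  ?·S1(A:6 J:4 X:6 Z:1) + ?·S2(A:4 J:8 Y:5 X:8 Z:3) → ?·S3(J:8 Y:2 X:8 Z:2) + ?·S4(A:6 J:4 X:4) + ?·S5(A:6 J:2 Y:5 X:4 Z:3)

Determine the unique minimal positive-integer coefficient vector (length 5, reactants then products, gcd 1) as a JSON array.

Coefficients: [4, 6, 5, 4, 4]

A: 4·6+6·4 = 48 | 5·0+4·6+4·6 = 48
J: 4·4+6·8 = 64 | 5·8+4·4+4·2 = 64
Y: 4·0+6·5 = 30 | 5·2+4·0+4·5 = 30
X: 4·6+6·8 = 72 | 5·8+4·4+4·4 = 72
Z: 4·1+6·3 = 22 | 5·2+4·0+4·3 = 22
gcd(4,6,5,4,4) = 1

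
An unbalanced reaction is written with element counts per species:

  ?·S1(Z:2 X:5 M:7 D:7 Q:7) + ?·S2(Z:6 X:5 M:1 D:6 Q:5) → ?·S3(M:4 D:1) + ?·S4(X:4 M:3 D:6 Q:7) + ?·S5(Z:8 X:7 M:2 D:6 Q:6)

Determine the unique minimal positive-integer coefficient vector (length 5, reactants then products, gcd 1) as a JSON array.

Coefficients: [5, 1, 5, 4, 2]

Z: 5·2+1·6 = 16 | 5·0+4·0+2·8 = 16
X: 5·5+1·5 = 30 | 5·0+4·4+2·7 = 30
M: 5·7+1·1 = 36 | 5·4+4·3+2·2 = 36
D: 5·7+1·6 = 41 | 5·1+4·6+2·6 = 41
Q: 5·7+1·5 = 40 | 5·0+4·7+2·6 = 40
gcd(5,1,5,4,2) = 1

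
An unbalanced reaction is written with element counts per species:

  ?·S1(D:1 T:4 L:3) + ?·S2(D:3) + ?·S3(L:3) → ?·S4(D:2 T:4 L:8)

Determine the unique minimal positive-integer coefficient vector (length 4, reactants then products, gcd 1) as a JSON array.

D: 3·1+1·3+5·0 = 6 | 3·2 = 6
T: 3·4+1·0+5·0 = 12 | 3·4 = 12
L: 3·3+1·0+5·3 = 24 | 3·8 = 24
gcd(3,1,5,3) = 1

Coefficients: [3, 1, 5, 3]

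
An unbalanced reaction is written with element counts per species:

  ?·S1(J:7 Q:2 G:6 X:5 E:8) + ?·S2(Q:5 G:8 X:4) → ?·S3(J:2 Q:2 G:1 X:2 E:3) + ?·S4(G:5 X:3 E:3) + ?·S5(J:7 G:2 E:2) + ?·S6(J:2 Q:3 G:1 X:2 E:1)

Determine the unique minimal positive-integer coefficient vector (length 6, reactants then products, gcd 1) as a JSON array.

Coefficients: [5, 1, 6, 5, 3, 1]

J: 5·7+1·0 = 35 | 6·2+5·0+3·7+1·2 = 35
Q: 5·2+1·5 = 15 | 6·2+5·0+3·0+1·3 = 15
G: 5·6+1·8 = 38 | 6·1+5·5+3·2+1·1 = 38
X: 5·5+1·4 = 29 | 6·2+5·3+3·0+1·2 = 29
E: 5·8+1·0 = 40 | 6·3+5·3+3·2+1·1 = 40
gcd(5,1,6,5,3,1) = 1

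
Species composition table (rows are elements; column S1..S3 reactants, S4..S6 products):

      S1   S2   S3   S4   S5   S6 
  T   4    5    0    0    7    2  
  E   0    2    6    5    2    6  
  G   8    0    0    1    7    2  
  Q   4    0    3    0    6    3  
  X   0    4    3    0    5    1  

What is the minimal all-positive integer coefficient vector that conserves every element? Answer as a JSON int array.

T: 6·4+4·5+5·0 = 44 | 4·0+6·7+1·2 = 44
E: 6·0+4·2+5·6 = 38 | 4·5+6·2+1·6 = 38
G: 6·8+4·0+5·0 = 48 | 4·1+6·7+1·2 = 48
Q: 6·4+4·0+5·3 = 39 | 4·0+6·6+1·3 = 39
X: 6·0+4·4+5·3 = 31 | 4·0+6·5+1·1 = 31
gcd(6,4,5,4,6,1) = 1

Coefficients: [6, 4, 5, 4, 6, 1]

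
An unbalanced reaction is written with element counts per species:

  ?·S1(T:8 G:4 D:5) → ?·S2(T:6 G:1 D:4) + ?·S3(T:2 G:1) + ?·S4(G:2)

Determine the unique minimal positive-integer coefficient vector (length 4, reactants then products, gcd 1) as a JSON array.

T: 4·8 = 32 | 5·6+1·2+5·0 = 32
G: 4·4 = 16 | 5·1+1·1+5·2 = 16
D: 4·5 = 20 | 5·4+1·0+5·0 = 20
gcd(4,5,1,5) = 1

Coefficients: [4, 5, 1, 5]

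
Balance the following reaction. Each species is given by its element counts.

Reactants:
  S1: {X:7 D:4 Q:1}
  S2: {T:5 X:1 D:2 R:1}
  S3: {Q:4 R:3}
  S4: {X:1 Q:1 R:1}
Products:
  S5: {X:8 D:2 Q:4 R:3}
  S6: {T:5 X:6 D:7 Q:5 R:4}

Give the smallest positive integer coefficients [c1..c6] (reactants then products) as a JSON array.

T: 4·0+2·5+3·0+6·0 = 10 | 3·0+2·5 = 10
X: 4·7+2·1+3·0+6·1 = 36 | 3·8+2·6 = 36
D: 4·4+2·2+3·0+6·0 = 20 | 3·2+2·7 = 20
Q: 4·1+2·0+3·4+6·1 = 22 | 3·4+2·5 = 22
R: 4·0+2·1+3·3+6·1 = 17 | 3·3+2·4 = 17
gcd(4,2,3,6,3,2) = 1

Coefficients: [4, 2, 3, 6, 3, 2]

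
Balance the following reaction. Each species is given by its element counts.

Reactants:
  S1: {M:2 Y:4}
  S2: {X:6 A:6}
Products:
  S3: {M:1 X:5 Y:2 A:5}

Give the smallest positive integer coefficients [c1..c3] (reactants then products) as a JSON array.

M: 3·2+5·0 = 6 | 6·1 = 6
X: 3·0+5·6 = 30 | 6·5 = 30
Y: 3·4+5·0 = 12 | 6·2 = 12
A: 3·0+5·6 = 30 | 6·5 = 30
gcd(3,5,6) = 1

Coefficients: [3, 5, 6]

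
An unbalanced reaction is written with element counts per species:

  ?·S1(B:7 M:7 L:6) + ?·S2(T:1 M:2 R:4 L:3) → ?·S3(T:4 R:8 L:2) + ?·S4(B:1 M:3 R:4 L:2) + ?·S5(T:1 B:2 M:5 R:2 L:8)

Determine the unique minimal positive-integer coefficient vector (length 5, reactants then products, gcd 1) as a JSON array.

Coefficients: [1, 6, 1, 3, 2]

T: 1·0+6·1 = 6 | 1·4+3·0+2·1 = 6
B: 1·7+6·0 = 7 | 1·0+3·1+2·2 = 7
M: 1·7+6·2 = 19 | 1·0+3·3+2·5 = 19
R: 1·0+6·4 = 24 | 1·8+3·4+2·2 = 24
L: 1·6+6·3 = 24 | 1·2+3·2+2·8 = 24
gcd(1,6,1,3,2) = 1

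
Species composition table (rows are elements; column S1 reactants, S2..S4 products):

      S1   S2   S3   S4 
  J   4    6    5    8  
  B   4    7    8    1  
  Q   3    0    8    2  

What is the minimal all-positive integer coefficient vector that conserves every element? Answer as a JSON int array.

Coefficients: [6, 1, 2, 1]

J: 6·4 = 24 | 1·6+2·5+1·8 = 24
B: 6·4 = 24 | 1·7+2·8+1·1 = 24
Q: 6·3 = 18 | 1·0+2·8+1·2 = 18
gcd(6,1,2,1) = 1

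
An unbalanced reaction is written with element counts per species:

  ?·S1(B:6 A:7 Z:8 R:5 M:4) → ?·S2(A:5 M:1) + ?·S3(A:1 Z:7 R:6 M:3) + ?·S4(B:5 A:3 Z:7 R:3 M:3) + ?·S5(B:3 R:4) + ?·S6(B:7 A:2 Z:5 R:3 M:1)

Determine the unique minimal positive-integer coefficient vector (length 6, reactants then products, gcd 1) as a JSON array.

Coefficients: [5, 4, 1, 4, 1, 1]

B: 5·6 = 30 | 4·0+1·0+4·5+1·3+1·7 = 30
A: 5·7 = 35 | 4·5+1·1+4·3+1·0+1·2 = 35
Z: 5·8 = 40 | 4·0+1·7+4·7+1·0+1·5 = 40
R: 5·5 = 25 | 4·0+1·6+4·3+1·4+1·3 = 25
M: 5·4 = 20 | 4·1+1·3+4·3+1·0+1·1 = 20
gcd(5,4,1,4,1,1) = 1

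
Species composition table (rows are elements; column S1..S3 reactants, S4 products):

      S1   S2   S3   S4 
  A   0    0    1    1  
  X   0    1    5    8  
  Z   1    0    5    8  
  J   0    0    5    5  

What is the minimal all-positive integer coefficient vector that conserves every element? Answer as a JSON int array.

A: 3·0+3·0+1·1 = 1 | 1·1 = 1
X: 3·0+3·1+1·5 = 8 | 1·8 = 8
Z: 3·1+3·0+1·5 = 8 | 1·8 = 8
J: 3·0+3·0+1·5 = 5 | 1·5 = 5
gcd(3,3,1,1) = 1

Coefficients: [3, 3, 1, 1]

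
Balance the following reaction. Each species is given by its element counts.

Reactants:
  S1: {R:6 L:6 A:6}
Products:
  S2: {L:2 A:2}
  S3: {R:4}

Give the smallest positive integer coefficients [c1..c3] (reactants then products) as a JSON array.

R: 2·6 = 12 | 6·0+3·4 = 12
L: 2·6 = 12 | 6·2+3·0 = 12
A: 2·6 = 12 | 6·2+3·0 = 12
gcd(2,6,3) = 1

Coefficients: [2, 6, 3]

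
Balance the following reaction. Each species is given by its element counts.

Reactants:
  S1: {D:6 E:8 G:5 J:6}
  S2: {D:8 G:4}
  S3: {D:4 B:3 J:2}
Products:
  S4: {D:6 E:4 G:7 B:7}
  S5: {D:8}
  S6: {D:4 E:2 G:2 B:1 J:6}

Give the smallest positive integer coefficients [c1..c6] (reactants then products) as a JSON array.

D: 2·6+3·8+6·4 = 60 | 2·6+4·8+4·4 = 60
E: 2·8+3·0+6·0 = 16 | 2·4+4·0+4·2 = 16
G: 2·5+3·4+6·0 = 22 | 2·7+4·0+4·2 = 22
B: 2·0+3·0+6·3 = 18 | 2·7+4·0+4·1 = 18
J: 2·6+3·0+6·2 = 24 | 2·0+4·0+4·6 = 24
gcd(2,3,6,2,4,4) = 1

Coefficients: [2, 3, 6, 2, 4, 4]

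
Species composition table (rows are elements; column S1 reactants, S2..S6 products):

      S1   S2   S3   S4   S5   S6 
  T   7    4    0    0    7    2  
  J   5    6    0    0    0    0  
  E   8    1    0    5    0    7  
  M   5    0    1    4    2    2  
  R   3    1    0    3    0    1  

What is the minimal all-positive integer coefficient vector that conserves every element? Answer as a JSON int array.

T: 6·7 = 42 | 5·4+6·0+3·0+2·7+4·2 = 42
J: 6·5 = 30 | 5·6+6·0+3·0+2·0+4·0 = 30
E: 6·8 = 48 | 5·1+6·0+3·5+2·0+4·7 = 48
M: 6·5 = 30 | 5·0+6·1+3·4+2·2+4·2 = 30
R: 6·3 = 18 | 5·1+6·0+3·3+2·0+4·1 = 18
gcd(6,5,6,3,2,4) = 1

Coefficients: [6, 5, 6, 3, 2, 4]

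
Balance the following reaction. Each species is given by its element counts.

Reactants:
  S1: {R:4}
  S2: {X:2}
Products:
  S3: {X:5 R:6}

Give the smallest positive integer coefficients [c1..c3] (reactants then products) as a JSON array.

X: 3·0+5·2 = 10 | 2·5 = 10
R: 3·4+5·0 = 12 | 2·6 = 12
gcd(3,5,2) = 1

Coefficients: [3, 5, 2]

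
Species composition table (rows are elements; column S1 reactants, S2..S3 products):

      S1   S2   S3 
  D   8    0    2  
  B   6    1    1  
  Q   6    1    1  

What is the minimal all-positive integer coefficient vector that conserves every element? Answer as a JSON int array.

Coefficients: [1, 2, 4]

D: 1·8 = 8 | 2·0+4·2 = 8
B: 1·6 = 6 | 2·1+4·1 = 6
Q: 1·6 = 6 | 2·1+4·1 = 6
gcd(1,2,4) = 1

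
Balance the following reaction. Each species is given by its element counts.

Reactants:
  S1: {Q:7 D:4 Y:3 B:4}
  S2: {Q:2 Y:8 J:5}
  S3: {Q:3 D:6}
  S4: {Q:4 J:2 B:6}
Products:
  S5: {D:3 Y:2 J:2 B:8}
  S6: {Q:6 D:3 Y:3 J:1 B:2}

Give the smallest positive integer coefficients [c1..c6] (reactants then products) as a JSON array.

Coefficients: [3, 1, 1, 1, 1, 5]

Q: 3·7+1·2+1·3+1·4 = 30 | 1·0+5·6 = 30
D: 3·4+1·0+1·6+1·0 = 18 | 1·3+5·3 = 18
Y: 3·3+1·8+1·0+1·0 = 17 | 1·2+5·3 = 17
J: 3·0+1·5+1·0+1·2 = 7 | 1·2+5·1 = 7
B: 3·4+1·0+1·0+1·6 = 18 | 1·8+5·2 = 18
gcd(3,1,1,1,1,5) = 1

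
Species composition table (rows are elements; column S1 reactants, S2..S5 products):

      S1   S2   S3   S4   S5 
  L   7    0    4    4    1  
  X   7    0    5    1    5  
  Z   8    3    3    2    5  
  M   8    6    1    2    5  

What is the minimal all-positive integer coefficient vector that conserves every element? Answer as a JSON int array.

Coefficients: [5, 2, 3, 5, 3]

L: 5·7 = 35 | 2·0+3·4+5·4+3·1 = 35
X: 5·7 = 35 | 2·0+3·5+5·1+3·5 = 35
Z: 5·8 = 40 | 2·3+3·3+5·2+3·5 = 40
M: 5·8 = 40 | 2·6+3·1+5·2+3·5 = 40
gcd(5,2,3,5,3) = 1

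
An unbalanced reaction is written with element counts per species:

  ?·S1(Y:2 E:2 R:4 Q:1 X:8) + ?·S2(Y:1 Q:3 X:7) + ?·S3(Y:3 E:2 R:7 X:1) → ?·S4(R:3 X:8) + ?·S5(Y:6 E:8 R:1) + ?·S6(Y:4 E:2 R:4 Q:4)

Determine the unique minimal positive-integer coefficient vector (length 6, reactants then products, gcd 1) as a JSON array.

Y: 5·2+1·1+1·3 = 14 | 6·0+1·6+2·4 = 14
E: 5·2+1·0+1·2 = 12 | 6·0+1·8+2·2 = 12
R: 5·4+1·0+1·7 = 27 | 6·3+1·1+2·4 = 27
Q: 5·1+1·3+1·0 = 8 | 6·0+1·0+2·4 = 8
X: 5·8+1·7+1·1 = 48 | 6·8+1·0+2·0 = 48
gcd(5,1,1,6,1,2) = 1

Coefficients: [5, 1, 1, 6, 1, 2]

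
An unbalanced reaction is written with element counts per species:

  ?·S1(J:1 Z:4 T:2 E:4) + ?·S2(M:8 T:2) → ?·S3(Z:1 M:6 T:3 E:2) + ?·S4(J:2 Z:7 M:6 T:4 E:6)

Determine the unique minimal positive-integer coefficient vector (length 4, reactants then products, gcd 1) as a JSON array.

J: 4·1+3·0 = 4 | 2·0+2·2 = 4
Z: 4·4+3·0 = 16 | 2·1+2·7 = 16
M: 4·0+3·8 = 24 | 2·6+2·6 = 24
T: 4·2+3·2 = 14 | 2·3+2·4 = 14
E: 4·4+3·0 = 16 | 2·2+2·6 = 16
gcd(4,3,2,2) = 1

Coefficients: [4, 3, 2, 2]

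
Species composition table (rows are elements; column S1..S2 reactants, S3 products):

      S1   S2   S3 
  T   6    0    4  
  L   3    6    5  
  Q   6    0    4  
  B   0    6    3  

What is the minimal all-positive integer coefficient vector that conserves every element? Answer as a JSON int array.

Coefficients: [4, 3, 6]

T: 4·6+3·0 = 24 | 6·4 = 24
L: 4·3+3·6 = 30 | 6·5 = 30
Q: 4·6+3·0 = 24 | 6·4 = 24
B: 4·0+3·6 = 18 | 6·3 = 18
gcd(4,3,6) = 1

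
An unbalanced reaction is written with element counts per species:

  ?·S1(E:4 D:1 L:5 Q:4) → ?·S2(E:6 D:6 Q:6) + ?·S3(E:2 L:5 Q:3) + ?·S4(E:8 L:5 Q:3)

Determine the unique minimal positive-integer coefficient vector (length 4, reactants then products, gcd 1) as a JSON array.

E: 6·4 = 24 | 1·6+5·2+1·8 = 24
D: 6·1 = 6 | 1·6+5·0+1·0 = 6
L: 6·5 = 30 | 1·0+5·5+1·5 = 30
Q: 6·4 = 24 | 1·6+5·3+1·3 = 24
gcd(6,1,5,1) = 1

Coefficients: [6, 1, 5, 1]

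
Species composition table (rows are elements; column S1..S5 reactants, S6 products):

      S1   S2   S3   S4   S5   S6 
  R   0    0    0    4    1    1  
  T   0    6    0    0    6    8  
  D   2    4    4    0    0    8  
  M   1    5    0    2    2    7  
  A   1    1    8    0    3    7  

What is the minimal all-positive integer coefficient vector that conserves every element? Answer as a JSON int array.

Coefficients: [6, 6, 3, 1, 2, 6]

R: 6·0+6·0+3·0+1·4+2·1 = 6 | 6·1 = 6
T: 6·0+6·6+3·0+1·0+2·6 = 48 | 6·8 = 48
D: 6·2+6·4+3·4+1·0+2·0 = 48 | 6·8 = 48
M: 6·1+6·5+3·0+1·2+2·2 = 42 | 6·7 = 42
A: 6·1+6·1+3·8+1·0+2·3 = 42 | 6·7 = 42
gcd(6,6,3,1,2,6) = 1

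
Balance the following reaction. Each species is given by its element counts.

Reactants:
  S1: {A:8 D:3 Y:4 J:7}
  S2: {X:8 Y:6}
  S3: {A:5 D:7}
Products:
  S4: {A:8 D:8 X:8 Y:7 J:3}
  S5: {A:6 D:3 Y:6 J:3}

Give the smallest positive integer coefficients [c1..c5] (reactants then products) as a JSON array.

Coefficients: [3, 6, 6, 6, 1]

A: 3·8+6·0+6·5 = 54 | 6·8+1·6 = 54
D: 3·3+6·0+6·7 = 51 | 6·8+1·3 = 51
X: 3·0+6·8+6·0 = 48 | 6·8+1·0 = 48
Y: 3·4+6·6+6·0 = 48 | 6·7+1·6 = 48
J: 3·7+6·0+6·0 = 21 | 6·3+1·3 = 21
gcd(3,6,6,6,1) = 1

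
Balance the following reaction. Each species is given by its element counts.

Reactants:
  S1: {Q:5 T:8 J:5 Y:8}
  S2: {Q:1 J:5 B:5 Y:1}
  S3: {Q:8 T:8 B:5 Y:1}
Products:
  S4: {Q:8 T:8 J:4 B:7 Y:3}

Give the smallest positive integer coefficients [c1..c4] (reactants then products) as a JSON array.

Coefficients: [1, 3, 4, 5]

Q: 1·5+3·1+4·8 = 40 | 5·8 = 40
T: 1·8+3·0+4·8 = 40 | 5·8 = 40
J: 1·5+3·5+4·0 = 20 | 5·4 = 20
B: 1·0+3·5+4·5 = 35 | 5·7 = 35
Y: 1·8+3·1+4·1 = 15 | 5·3 = 15
gcd(1,3,4,5) = 1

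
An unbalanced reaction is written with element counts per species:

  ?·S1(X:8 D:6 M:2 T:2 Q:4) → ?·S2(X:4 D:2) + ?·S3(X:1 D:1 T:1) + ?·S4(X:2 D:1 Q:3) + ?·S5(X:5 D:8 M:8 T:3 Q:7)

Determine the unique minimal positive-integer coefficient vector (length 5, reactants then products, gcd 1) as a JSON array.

Coefficients: [4, 4, 5, 3, 1]

X: 4·8 = 32 | 4·4+5·1+3·2+1·5 = 32
D: 4·6 = 24 | 4·2+5·1+3·1+1·8 = 24
M: 4·2 = 8 | 4·0+5·0+3·0+1·8 = 8
T: 4·2 = 8 | 4·0+5·1+3·0+1·3 = 8
Q: 4·4 = 16 | 4·0+5·0+3·3+1·7 = 16
gcd(4,4,5,3,1) = 1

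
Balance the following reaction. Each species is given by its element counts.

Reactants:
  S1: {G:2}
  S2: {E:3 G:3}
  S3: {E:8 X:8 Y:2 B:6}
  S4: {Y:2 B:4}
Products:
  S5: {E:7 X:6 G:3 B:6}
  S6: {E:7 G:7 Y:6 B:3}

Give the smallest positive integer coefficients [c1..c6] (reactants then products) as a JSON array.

E: 4·0+6·3+3·8+3·0 = 42 | 4·7+2·7 = 42
X: 4·0+6·0+3·8+3·0 = 24 | 4·6+2·0 = 24
G: 4·2+6·3+3·0+3·0 = 26 | 4·3+2·7 = 26
Y: 4·0+6·0+3·2+3·2 = 12 | 4·0+2·6 = 12
B: 4·0+6·0+3·6+3·4 = 30 | 4·6+2·3 = 30
gcd(4,6,3,3,4,2) = 1

Coefficients: [4, 6, 3, 3, 4, 2]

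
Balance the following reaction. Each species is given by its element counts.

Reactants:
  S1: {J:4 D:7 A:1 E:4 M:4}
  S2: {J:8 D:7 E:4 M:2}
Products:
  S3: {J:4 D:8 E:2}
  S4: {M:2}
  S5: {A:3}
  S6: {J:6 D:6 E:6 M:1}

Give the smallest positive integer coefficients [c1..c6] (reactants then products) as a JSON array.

J: 3·4+1·8 = 20 | 2·4+6·0+1·0+2·6 = 20
D: 3·7+1·7 = 28 | 2·8+6·0+1·0+2·6 = 28
A: 3·1+1·0 = 3 | 2·0+6·0+1·3+2·0 = 3
E: 3·4+1·4 = 16 | 2·2+6·0+1·0+2·6 = 16
M: 3·4+1·2 = 14 | 2·0+6·2+1·0+2·1 = 14
gcd(3,1,2,6,1,2) = 1

Coefficients: [3, 1, 2, 6, 1, 2]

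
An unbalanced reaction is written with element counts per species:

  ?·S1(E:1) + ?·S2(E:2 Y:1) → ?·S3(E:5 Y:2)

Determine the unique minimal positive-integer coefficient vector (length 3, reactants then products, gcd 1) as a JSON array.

E: 1·1+2·2 = 5 | 1·5 = 5
Y: 1·0+2·1 = 2 | 1·2 = 2
gcd(1,2,1) = 1

Coefficients: [1, 2, 1]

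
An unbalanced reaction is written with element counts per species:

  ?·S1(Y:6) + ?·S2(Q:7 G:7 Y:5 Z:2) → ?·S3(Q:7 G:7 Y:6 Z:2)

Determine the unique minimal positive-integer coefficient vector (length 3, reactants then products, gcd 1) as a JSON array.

Q: 1·0+6·7 = 42 | 6·7 = 42
G: 1·0+6·7 = 42 | 6·7 = 42
Y: 1·6+6·5 = 36 | 6·6 = 36
Z: 1·0+6·2 = 12 | 6·2 = 12
gcd(1,6,6) = 1

Coefficients: [1, 6, 6]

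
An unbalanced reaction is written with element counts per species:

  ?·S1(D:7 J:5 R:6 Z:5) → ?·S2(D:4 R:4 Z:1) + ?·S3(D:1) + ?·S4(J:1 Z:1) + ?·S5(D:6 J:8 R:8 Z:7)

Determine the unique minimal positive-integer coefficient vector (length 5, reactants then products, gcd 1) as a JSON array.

Coefficients: [2, 1, 4, 2, 1]

D: 2·7 = 14 | 1·4+4·1+2·0+1·6 = 14
J: 2·5 = 10 | 1·0+4·0+2·1+1·8 = 10
R: 2·6 = 12 | 1·4+4·0+2·0+1·8 = 12
Z: 2·5 = 10 | 1·1+4·0+2·1+1·7 = 10
gcd(2,1,4,2,1) = 1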